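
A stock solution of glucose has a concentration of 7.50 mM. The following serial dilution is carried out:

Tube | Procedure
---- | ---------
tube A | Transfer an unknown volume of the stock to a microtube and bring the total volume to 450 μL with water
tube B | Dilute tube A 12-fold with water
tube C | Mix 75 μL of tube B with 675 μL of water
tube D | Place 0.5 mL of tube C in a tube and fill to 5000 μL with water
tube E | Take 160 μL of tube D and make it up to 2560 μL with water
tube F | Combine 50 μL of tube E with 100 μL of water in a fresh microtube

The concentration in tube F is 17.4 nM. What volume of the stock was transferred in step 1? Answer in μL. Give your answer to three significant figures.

Step 1: v brought to 450 μL → factor = 450 μL/v
Step 2: 12-fold → factor 12
Step 3: 75 μL + 675 μL = 750 μL total → factor 750/75 = 10
Step 4: 0.5 mL brought to 5000 μL → factor 5/0.5 = 10
Step 5: 160 μL brought to 2560 μL → factor 2560/160 = 16
Step 6: 50 μL + 100 μL = 150 μL total → factor 150/50 = 3
Product of known-step factors = 57600
Overall factor = 7.50 mM / (17.4 nM) = 4.3103 × 10^5
Step-1 factor = 4.3103 × 10^5 / 57600 = 7.4832
v = 450 μL / 7.4832 = 60.1 μL

60.1 μL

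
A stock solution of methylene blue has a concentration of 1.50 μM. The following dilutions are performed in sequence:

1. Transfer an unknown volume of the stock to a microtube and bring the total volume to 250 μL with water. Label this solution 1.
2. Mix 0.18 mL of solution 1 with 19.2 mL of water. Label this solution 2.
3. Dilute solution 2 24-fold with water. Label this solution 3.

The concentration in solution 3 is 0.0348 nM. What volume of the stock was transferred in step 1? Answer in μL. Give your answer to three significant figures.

Step 1: v brought to 250 μL → factor = 250 μL/v
Step 2: 0.18 mL + 19.2 mL = 19.38 mL total → factor 19.38/0.18 = 107.67
Step 3: 24-fold → factor 24
Product of known-step factors = 2584
Overall factor = 1.50 μM / (0.0348 nM) = 43103
Step-1 factor = 43103 / 2584 = 16.681
v = 250 μL / 16.681 = 15.0 μL

15.0 μL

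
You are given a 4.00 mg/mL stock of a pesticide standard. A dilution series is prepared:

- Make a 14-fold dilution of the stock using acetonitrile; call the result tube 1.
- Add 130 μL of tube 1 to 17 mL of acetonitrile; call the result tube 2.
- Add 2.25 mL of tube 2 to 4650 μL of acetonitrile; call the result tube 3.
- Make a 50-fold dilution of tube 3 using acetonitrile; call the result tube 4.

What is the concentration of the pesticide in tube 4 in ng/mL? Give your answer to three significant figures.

14.1 ng/mL

Step 1: 14-fold → factor 14
Step 2: 130 μL + 17 mL = 17130 μL total → factor 17130/130 = 131.77
Step 3: 2.25 mL + 4650 μL = 6.9 mL total → factor 6.9/2.25 = 3.0667
Step 4: 50-fold → factor 50
Overall dilution factor = 14 × 131.77 × 3.0667 × 50 = 2.8286 × 10^5
Final = 4.00 mg/mL / 2.8286 × 10^5 = 1.414 × 10^-5 mg/mL = 14.1 ng/mL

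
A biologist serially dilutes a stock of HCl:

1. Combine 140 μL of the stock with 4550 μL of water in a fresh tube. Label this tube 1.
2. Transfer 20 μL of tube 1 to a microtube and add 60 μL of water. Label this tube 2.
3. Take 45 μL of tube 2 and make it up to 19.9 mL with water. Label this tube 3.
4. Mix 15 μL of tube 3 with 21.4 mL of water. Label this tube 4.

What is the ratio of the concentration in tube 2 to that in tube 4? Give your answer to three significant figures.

Step 1: 140 μL + 4550 μL = 4690 μL total → factor 4690/140 = 33.5
Step 2: 20 μL + 60 μL = 80 μL total → factor 80/20 = 4
Step 3: 45 μL brought to 19.9 mL → factor 19900/45 = 442.22
Step 4: 15 μL + 21.4 mL = 21415 μL total → factor 21415/15 = 1427.7
Dilution factor to tube 2 = 134; to tube 4 = 8.46 × 10^7
[tube 2]/[tube 4] = (factor to tube 4)/(factor to tube 2) = 8.46 × 10^7/134 = 6.31 × 10^5

6.31 × 10^5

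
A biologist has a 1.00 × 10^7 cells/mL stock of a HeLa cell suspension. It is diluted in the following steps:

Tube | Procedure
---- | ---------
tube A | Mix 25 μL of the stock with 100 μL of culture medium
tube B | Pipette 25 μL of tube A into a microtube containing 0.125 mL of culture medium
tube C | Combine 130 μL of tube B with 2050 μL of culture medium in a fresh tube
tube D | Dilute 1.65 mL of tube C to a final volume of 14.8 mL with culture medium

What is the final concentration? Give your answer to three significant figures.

Step 1: 25 μL + 100 μL = 125 μL total → factor 125/25 = 5
Step 2: 25 μL + 0.125 mL = 150 μL total → factor 150/25 = 6
Step 3: 130 μL + 2050 μL = 2180 μL total → factor 2180/130 = 16.769
Step 4: 1.65 mL brought to 14.8 mL → factor 14.8/1.65 = 8.9697
Overall dilution factor = 5 × 6 × 16.769 × 8.9697 = 4512.4
Final = 1.00 × 10^7 cells/mL / 4512.4 = 2.22 × 10^3 cells/mL

2.22 × 10^3 cells/mL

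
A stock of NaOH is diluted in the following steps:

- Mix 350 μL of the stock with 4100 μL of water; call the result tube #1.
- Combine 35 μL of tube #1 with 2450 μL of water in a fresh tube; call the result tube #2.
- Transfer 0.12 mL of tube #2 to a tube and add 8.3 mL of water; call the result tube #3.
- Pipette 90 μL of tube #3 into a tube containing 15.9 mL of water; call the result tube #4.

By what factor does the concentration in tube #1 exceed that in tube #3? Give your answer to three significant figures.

Step 1: 350 μL + 4100 μL = 4450 μL total → factor 4450/350 = 12.714
Step 2: 35 μL + 2450 μL = 2485 μL total → factor 2485/35 = 71
Step 3: 0.12 mL + 8.3 mL = 8.42 mL total → factor 8.42/0.12 = 70.167
Dilution factor to tube #1 = 12.714; to tube #3 = 63340
[tube #1]/[tube #3] = (factor to tube #3)/(factor to tube #1) = 63340/12.714 = 4.98 × 10^3

4.98 × 10^3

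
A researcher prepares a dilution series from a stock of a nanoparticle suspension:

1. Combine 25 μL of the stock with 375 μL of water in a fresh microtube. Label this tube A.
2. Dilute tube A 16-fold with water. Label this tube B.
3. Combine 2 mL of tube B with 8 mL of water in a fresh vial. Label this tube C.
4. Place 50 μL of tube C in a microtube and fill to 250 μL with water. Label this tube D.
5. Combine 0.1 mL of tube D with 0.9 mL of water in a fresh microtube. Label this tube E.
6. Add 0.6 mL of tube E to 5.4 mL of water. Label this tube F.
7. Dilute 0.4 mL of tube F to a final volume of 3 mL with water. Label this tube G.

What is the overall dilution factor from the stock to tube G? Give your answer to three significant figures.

Step 1: 25 μL + 375 μL = 400 μL total → factor 400/25 = 16
Step 2: 16-fold → factor 16
Step 3: 2 mL + 8 mL = 10 mL total → factor 10/2 = 5
Step 4: 50 μL brought to 250 μL → factor 250/50 = 5
Step 5: 0.1 mL + 0.9 mL = 1 mL total → factor 1/0.1 = 10
Step 6: 0.6 mL + 5.4 mL = 6 mL total → factor 6/0.6 = 10
Step 7: 0.4 mL brought to 3 mL → factor 3/0.4 = 7.5
Overall dilution factor = 16 × 16 × 5 × 5 × 10 × 10 × 7.5 = 4.8 × 10^6

4.80 × 10^6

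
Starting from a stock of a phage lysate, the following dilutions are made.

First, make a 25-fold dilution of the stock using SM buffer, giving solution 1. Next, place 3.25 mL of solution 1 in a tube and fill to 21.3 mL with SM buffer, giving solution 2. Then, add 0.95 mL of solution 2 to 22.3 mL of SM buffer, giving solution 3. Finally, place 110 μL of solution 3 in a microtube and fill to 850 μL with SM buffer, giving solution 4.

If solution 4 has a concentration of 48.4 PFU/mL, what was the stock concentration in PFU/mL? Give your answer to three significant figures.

1.50 × 10^6 PFU/mL

Step 1: 25-fold → factor 25
Step 2: 3.25 mL brought to 21.3 mL → factor 21.3/3.25 = 6.5538
Step 3: 0.95 mL + 22.3 mL = 23.25 mL total → factor 23.25/0.95 = 24.474
Step 4: 110 μL brought to 850 μL → factor 850/110 = 7.7273
Overall dilution factor = 25 × 6.5538 × 24.474 × 7.7273 = 30986
Stock = 48.4 PFU/mL × 30986 = 1.50 × 10^6 PFU/mL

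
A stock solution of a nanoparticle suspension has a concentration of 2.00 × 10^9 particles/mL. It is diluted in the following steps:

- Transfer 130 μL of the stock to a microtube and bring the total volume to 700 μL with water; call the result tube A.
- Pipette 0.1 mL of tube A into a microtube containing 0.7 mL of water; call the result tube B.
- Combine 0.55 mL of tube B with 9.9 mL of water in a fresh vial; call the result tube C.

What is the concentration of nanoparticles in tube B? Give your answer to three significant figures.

4.64 × 10^7 particles/mL

Step 1: 130 μL brought to 700 μL → factor 700/130 = 5.3846
Step 2: 0.1 mL + 0.7 mL = 0.8 mL total → factor 0.8/0.1 = 8
Dilution factor through tube B = 5.3846 × 8 = 43.077
[tube B] = 2.00 × 10^9 particles/mL / 43.077 = 4.64 × 10^7 particles/mL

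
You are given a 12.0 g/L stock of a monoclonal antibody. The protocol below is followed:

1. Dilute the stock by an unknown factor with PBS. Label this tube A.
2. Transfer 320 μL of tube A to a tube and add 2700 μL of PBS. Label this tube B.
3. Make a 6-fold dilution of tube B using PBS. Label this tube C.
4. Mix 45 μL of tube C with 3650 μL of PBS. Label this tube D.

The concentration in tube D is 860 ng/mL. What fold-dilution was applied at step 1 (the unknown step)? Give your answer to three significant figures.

Step 1: unknown factor x
Step 2: 320 μL + 2700 μL = 3020 μL total → factor 3020/320 = 9.4375
Step 3: 6-fold → factor 6
Step 4: 45 μL + 3650 μL = 3695 μL total → factor 3695/45 = 82.111
Product of known-step factors = 4649.5
Overall factor = 12.0 g/L / (860 ng/mL) = 13953
x = 13953 / 4649.5 = 3.00

3.00-fold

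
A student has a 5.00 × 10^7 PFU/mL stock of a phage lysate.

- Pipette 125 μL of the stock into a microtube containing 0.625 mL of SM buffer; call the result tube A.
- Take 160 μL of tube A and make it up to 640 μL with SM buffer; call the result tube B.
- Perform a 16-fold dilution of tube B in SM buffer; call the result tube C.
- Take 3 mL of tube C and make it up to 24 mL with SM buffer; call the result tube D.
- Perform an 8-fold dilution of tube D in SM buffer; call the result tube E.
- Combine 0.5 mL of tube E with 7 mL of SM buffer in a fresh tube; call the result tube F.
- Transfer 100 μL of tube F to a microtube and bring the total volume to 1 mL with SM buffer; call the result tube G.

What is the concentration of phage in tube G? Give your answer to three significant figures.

13.6 PFU/mL

Step 1: 125 μL + 0.625 mL = 750 μL total → factor 750/125 = 6
Step 2: 160 μL brought to 640 μL → factor 640/160 = 4
Step 3: 16-fold → factor 16
Step 4: 3 mL brought to 24 mL → factor 24/3 = 8
Step 5: 8-fold → factor 8
Step 6: 0.5 mL + 7 mL = 7.5 mL total → factor 7.5/0.5 = 15
Step 7: 100 μL brought to 1 mL → factor 1000/100 = 10
Overall dilution factor = 6 × 4 × 16 × 8 × 8 × 15 × 10 = 3.6864 × 10^6
Final = 5.00 × 10^7 PFU/mL / 3.6864 × 10^6 = 13.6 PFU/mL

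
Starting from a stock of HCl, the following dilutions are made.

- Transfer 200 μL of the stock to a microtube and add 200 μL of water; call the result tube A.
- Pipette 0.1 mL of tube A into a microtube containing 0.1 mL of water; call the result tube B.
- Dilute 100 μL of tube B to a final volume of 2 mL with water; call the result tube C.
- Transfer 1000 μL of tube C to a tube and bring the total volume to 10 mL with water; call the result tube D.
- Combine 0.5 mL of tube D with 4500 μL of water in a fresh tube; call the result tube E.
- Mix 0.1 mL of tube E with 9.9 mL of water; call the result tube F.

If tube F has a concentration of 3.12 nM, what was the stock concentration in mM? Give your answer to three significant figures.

2.50 mM

Step 1: 200 μL + 200 μL = 400 μL total → factor 400/200 = 2
Step 2: 0.1 mL + 0.1 mL = 0.2 mL total → factor 0.2/0.1 = 2
Step 3: 100 μL brought to 2 mL → factor 2000/100 = 20
Step 4: 1000 μL brought to 10 mL → factor 10000/1000 = 10
Step 5: 0.5 mL + 4500 μL = 5 mL total → factor 5/0.5 = 10
Step 6: 0.1 mL + 9.9 mL = 10 mL total → factor 10/0.1 = 100
Overall dilution factor = 2 × 2 × 20 × 10 × 10 × 100 = 8 × 10^5
Stock = 3.12 nM × 8 × 10^5 = 2.496 × 10^6 nM = 2.50 mM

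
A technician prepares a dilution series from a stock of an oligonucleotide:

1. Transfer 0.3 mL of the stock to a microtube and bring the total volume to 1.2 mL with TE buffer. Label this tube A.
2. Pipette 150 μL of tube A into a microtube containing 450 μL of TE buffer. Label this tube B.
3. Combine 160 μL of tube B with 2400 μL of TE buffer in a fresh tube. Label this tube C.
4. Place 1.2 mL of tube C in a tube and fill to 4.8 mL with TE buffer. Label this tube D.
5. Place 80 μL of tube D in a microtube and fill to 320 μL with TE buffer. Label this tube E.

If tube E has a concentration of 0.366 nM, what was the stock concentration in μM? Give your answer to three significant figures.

1.50 μM

Step 1: 0.3 mL brought to 1.2 mL → factor 1.2/0.3 = 4
Step 2: 150 μL + 450 μL = 600 μL total → factor 600/150 = 4
Step 3: 160 μL + 2400 μL = 2560 μL total → factor 2560/160 = 16
Step 4: 1.2 mL brought to 4.8 mL → factor 4.8/1.2 = 4
Step 5: 80 μL brought to 320 μL → factor 320/80 = 4
Overall dilution factor = 4 × 4 × 16 × 4 × 4 = 4096
Stock = 0.366 nM × 4096 = 1499 nM = 1.50 μM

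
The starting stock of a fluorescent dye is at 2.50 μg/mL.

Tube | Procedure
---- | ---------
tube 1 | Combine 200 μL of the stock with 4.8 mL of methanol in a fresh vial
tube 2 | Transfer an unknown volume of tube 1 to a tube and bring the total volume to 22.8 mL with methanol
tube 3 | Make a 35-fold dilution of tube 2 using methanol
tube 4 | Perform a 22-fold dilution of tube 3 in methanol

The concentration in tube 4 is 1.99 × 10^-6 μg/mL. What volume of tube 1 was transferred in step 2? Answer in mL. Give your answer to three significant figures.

Step 1: 200 μL + 4.8 mL = 5000 μL total → factor 5000/200 = 25
Step 2: v brought to 22.8 mL → factor = 22.8 mL/v
Step 3: 35-fold → factor 35
Step 4: 22-fold → factor 22
Product of known-step factors = 19250
Overall factor = 2.50 μg/mL / (1.99 × 10^-6 μg/mL) = 1.2563 × 10^6
Step-2 factor = 1.2563 × 10^6 / 19250 = 65.261
v = 22.8 mL / 65.261 = 0.349 mL

0.349 mL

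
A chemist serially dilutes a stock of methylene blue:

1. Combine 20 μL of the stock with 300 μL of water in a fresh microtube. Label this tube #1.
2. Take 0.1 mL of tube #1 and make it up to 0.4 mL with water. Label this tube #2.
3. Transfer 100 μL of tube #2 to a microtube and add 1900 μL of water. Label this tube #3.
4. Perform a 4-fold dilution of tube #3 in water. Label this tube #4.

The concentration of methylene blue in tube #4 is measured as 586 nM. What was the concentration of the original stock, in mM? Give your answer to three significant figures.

Step 1: 20 μL + 300 μL = 320 μL total → factor 320/20 = 16
Step 2: 0.1 mL brought to 0.4 mL → factor 0.4/0.1 = 4
Step 3: 100 μL + 1900 μL = 2000 μL total → factor 2000/100 = 20
Step 4: 4-fold → factor 4
Overall dilution factor = 16 × 4 × 20 × 4 = 5120
Stock = 586 nM × 5120 = 3.000 × 10^6 nM = 3.00 mM

3.00 mM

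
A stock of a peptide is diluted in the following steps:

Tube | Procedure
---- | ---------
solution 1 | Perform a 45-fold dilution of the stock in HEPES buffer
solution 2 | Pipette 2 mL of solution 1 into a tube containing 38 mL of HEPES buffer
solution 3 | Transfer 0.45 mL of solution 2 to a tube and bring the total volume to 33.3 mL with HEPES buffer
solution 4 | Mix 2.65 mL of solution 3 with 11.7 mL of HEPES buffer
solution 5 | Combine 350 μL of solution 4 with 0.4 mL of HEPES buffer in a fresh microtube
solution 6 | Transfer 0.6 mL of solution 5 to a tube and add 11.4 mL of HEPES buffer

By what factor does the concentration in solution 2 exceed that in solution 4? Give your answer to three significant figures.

Step 1: 45-fold → factor 45
Step 2: 2 mL + 38 mL = 40 mL total → factor 40/2 = 20
Step 3: 0.45 mL brought to 33.3 mL → factor 33.3/0.45 = 74
Step 4: 2.65 mL + 11.7 mL = 14.35 mL total → factor 14.35/2.65 = 5.4151
Dilution factor to solution 2 = 900; to solution 4 = 3.6065 × 10^5
[solution 2]/[solution 4] = (factor to solution 4)/(factor to solution 2) = 3.6065 × 10^5/900 = 401

401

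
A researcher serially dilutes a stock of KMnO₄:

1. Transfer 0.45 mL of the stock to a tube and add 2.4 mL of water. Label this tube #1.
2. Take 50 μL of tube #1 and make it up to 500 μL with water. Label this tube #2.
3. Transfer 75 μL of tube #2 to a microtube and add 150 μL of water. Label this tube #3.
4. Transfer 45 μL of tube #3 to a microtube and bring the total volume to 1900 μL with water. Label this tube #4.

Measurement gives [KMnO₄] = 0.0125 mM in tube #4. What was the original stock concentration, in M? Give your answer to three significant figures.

0.100 M

Step 1: 0.45 mL + 2.4 mL = 2.85 mL total → factor 2.85/0.45 = 6.3333
Step 2: 50 μL brought to 500 μL → factor 500/50 = 10
Step 3: 75 μL + 150 μL = 225 μL total → factor 225/75 = 3
Step 4: 45 μL brought to 1900 μL → factor 1900/45 = 42.222
Overall dilution factor = 6.3333 × 10 × 3 × 42.222 = 8022.2
Stock = 0.0125 mM × 8022.2 = 100.3 mM = 0.100 M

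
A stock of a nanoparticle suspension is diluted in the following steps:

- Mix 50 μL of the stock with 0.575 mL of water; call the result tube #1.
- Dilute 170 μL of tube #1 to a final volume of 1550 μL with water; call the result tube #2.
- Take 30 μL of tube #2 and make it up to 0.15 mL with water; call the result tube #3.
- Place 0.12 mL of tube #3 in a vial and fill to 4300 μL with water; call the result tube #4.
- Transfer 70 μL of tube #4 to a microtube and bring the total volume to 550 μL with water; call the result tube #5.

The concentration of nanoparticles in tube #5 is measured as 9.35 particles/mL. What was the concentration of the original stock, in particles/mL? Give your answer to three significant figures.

Step 1: 50 μL + 0.575 mL = 625 μL total → factor 625/50 = 12.5
Step 2: 170 μL brought to 1550 μL → factor 1550/170 = 9.1176
Step 3: 30 μL brought to 0.15 mL → factor 150/30 = 5
Step 4: 0.12 mL brought to 4300 μL → factor 4.3/0.12 = 35.833
Step 5: 70 μL brought to 550 μL → factor 550/70 = 7.8571
Overall dilution factor = 12.5 × 9.1176 × 5 × 35.833 × 7.8571 = 1.6044 × 10^5
Stock = 9.35 particles/mL × 1.6044 × 10^5 = 1.50 × 10^6 particles/mL

1.50 × 10^6 particles/mL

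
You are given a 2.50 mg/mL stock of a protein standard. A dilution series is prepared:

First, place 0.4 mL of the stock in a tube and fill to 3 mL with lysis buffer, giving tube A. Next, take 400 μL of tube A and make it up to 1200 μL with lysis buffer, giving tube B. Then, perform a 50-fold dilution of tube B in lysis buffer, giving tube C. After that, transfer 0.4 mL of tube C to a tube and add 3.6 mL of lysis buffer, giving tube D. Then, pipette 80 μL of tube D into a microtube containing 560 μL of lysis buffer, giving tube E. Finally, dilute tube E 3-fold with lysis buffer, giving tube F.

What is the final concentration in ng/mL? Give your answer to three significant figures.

Step 1: 0.4 mL brought to 3 mL → factor 3/0.4 = 7.5
Step 2: 400 μL brought to 1200 μL → factor 1200/400 = 3
Step 3: 50-fold → factor 50
Step 4: 0.4 mL + 3.6 mL = 4 mL total → factor 4/0.4 = 10
Step 5: 80 μL + 560 μL = 640 μL total → factor 640/80 = 8
Step 6: 3-fold → factor 3
Overall dilution factor = 7.5 × 3 × 50 × 10 × 8 × 3 = 2.7 × 10^5
Final = 2.50 mg/mL / 2.7 × 10^5 = 9.259 × 10^-6 mg/mL = 9.26 ng/mL

9.26 ng/mL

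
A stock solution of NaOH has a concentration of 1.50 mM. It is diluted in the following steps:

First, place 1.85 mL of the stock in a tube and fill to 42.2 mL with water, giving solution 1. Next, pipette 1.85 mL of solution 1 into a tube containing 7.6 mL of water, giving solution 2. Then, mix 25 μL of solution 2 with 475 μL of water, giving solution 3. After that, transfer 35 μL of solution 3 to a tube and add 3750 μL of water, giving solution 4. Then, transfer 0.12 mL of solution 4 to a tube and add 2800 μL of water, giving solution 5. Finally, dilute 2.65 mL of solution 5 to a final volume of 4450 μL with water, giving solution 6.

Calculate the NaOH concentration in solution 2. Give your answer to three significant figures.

0.0129 mM

Step 1: 1.85 mL brought to 42.2 mL → factor 42.2/1.85 = 22.811
Step 2: 1.85 mL + 7.6 mL = 9.45 mL total → factor 9.45/1.85 = 5.1081
Dilution factor through solution 2 = 22.811 × 5.1081 = 116.52
[solution 2] = 1.50 mM / 116.52 = 0.0129 mM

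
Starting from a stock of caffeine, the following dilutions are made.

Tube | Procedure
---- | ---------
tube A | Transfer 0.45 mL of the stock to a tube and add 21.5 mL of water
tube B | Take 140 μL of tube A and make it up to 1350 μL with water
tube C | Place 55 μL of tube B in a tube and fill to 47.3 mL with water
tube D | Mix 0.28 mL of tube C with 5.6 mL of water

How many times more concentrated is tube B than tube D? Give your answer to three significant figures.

Step 1: 0.45 mL + 21.5 mL = 21.95 mL total → factor 21.95/0.45 = 48.778
Step 2: 140 μL brought to 1350 μL → factor 1350/140 = 9.6429
Step 3: 55 μL brought to 47.3 mL → factor 47300/55 = 860
Step 4: 0.28 mL + 5.6 mL = 5.88 mL total → factor 5.88/0.28 = 21
Dilution factor to tube B = 470.36; to tube D = 8.4946 × 10^6
[tube B]/[tube D] = (factor to tube D)/(factor to tube B) = 8.4946 × 10^6/470.36 = 1.81 × 10^4

1.81 × 10^4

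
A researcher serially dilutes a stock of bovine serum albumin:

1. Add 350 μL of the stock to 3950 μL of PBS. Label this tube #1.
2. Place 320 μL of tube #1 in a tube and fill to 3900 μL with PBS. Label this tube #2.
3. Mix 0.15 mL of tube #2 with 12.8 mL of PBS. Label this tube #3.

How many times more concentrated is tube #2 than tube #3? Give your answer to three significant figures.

86.3

Step 1: 350 μL + 3950 μL = 4300 μL total → factor 4300/350 = 12.286
Step 2: 320 μL brought to 3900 μL → factor 3900/320 = 12.188
Step 3: 0.15 mL + 12.8 mL = 12.95 mL total → factor 12.95/0.15 = 86.333
Dilution factor to tube #2 = 149.73; to tube #3 = 12927
[tube #2]/[tube #3] = (factor to tube #3)/(factor to tube #2) = 12927/149.73 = 86.3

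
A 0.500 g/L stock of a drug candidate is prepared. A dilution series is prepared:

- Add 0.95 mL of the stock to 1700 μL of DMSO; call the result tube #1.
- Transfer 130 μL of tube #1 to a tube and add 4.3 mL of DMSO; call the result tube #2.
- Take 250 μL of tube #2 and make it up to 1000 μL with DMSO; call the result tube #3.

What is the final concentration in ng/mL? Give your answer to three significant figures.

1.32 × 10^3 ng/mL

Step 1: 0.95 mL + 1700 μL = 2.65 mL total → factor 2.65/0.95 = 2.7895
Step 2: 130 μL + 4.3 mL = 4430 μL total → factor 4430/130 = 34.077
Step 3: 250 μL brought to 1000 μL → factor 1000/250 = 4
Overall dilution factor = 2.7895 × 34.077 × 4 = 380.23
Final = 0.500 g/L / 380.23 = 0.001315 g/L = 1.32 × 10^3 ng/mL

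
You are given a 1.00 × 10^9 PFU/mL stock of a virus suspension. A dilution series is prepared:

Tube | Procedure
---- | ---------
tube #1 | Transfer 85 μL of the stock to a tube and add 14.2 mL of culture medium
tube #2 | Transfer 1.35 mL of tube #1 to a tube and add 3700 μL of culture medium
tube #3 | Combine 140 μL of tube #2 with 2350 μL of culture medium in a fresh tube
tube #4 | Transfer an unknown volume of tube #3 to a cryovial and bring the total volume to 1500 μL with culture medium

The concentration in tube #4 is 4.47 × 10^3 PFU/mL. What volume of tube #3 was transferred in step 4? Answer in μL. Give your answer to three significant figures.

75.0 μL

Step 1: 85 μL + 14.2 mL = 14285 μL total → factor 14285/85 = 168.06
Step 2: 1.35 mL + 3700 μL = 5.05 mL total → factor 5.05/1.35 = 3.7407
Step 3: 140 μL + 2350 μL = 2490 μL total → factor 2490/140 = 17.786
Step 4: v brought to 1500 μL → factor = 1500 μL/v
Product of known-step factors = 11181
Overall factor = 1.00 × 10^9 PFU/mL / (4.47 × 10^3 PFU/mL) = 2.2371 × 10^5
Step-4 factor = 2.2371 × 10^5 / 11181 = 20.008
v = 1500 μL / 20.008 = 75.0 μL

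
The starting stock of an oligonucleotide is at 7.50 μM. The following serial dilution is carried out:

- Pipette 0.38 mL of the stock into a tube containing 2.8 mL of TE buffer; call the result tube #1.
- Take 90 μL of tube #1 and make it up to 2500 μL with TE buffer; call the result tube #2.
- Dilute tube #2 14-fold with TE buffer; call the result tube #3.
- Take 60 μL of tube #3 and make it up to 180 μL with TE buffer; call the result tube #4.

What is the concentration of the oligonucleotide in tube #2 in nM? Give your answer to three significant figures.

32.3 nM

Step 1: 0.38 mL + 2.8 mL = 3.18 mL total → factor 3.18/0.38 = 8.3684
Step 2: 90 μL brought to 2500 μL → factor 2500/90 = 27.778
Dilution factor through tube #2 = 8.3684 × 27.778 = 232.46
[tube #2] = 7.50 μM / 232.46 = 0.03226 μM = 32.3 nM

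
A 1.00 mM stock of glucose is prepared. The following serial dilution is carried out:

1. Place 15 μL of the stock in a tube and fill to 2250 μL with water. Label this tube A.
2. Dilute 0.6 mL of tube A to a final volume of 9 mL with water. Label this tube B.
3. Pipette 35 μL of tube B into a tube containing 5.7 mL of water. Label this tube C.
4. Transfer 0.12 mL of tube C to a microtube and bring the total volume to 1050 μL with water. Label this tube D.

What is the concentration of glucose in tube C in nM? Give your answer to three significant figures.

2.71 nM

Step 1: 15 μL brought to 2250 μL → factor 2250/15 = 150
Step 2: 0.6 mL brought to 9 mL → factor 9/0.6 = 15
Step 3: 35 μL + 5.7 mL = 5735 μL total → factor 5735/35 = 163.86
Dilution factor through tube C = 150 × 15 × 163.86 = 3.6868 × 10^5
[tube C] = 1.00 mM / 3.6868 × 10^5 = 2.712 × 10^-6 mM = 2.71 nM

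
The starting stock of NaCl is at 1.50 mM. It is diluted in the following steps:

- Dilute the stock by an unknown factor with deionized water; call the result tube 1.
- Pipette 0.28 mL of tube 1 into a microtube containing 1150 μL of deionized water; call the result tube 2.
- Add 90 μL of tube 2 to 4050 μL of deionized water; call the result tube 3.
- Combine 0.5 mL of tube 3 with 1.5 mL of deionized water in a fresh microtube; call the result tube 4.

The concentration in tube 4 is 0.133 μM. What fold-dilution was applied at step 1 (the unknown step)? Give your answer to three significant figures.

12.0-fold

Step 1: unknown factor x
Step 2: 0.28 mL + 1150 μL = 1.43 mL total → factor 1.43/0.28 = 5.1071
Step 3: 90 μL + 4050 μL = 4140 μL total → factor 4140/90 = 46
Step 4: 0.5 mL + 1.5 mL = 2 mL total → factor 2/0.5 = 4
Product of known-step factors = 939.71
Overall factor = 1.50 mM / (0.133 μM) = 11278
x = 11278 / 939.71 = 12.0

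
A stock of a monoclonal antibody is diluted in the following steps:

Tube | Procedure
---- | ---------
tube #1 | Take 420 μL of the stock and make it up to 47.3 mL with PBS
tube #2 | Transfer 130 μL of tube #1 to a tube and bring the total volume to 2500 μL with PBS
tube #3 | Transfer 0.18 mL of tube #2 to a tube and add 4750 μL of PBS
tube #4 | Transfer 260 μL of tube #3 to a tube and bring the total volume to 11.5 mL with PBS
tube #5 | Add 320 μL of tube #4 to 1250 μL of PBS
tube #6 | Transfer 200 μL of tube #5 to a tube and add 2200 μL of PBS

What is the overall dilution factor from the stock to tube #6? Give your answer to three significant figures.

1.54 × 10^8

Step 1: 420 μL brought to 47.3 mL → factor 47300/420 = 112.62
Step 2: 130 μL brought to 2500 μL → factor 2500/130 = 19.231
Step 3: 0.18 mL + 4750 μL = 4.93 mL total → factor 4.93/0.18 = 27.389
Step 4: 260 μL brought to 11.5 mL → factor 11500/260 = 44.231
Step 5: 320 μL + 1250 μL = 1570 μL total → factor 1570/320 = 4.9062
Step 6: 200 μL + 2200 μL = 2400 μL total → factor 2400/200 = 12
Overall dilution factor = 112.62 × 19.231 × 27.389 × 44.231 × 4.9062 × 12 = 1.5447 × 10^8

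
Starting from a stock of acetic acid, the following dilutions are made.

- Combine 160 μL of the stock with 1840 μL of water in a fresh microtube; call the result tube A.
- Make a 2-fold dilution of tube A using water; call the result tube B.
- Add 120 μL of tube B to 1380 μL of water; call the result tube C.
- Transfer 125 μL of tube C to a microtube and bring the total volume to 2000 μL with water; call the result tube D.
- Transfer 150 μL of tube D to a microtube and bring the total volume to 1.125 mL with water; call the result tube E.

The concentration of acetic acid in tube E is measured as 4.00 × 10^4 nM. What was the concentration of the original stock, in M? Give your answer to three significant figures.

Step 1: 160 μL + 1840 μL = 2000 μL total → factor 2000/160 = 12.5
Step 2: 2-fold → factor 2
Step 3: 120 μL + 1380 μL = 1500 μL total → factor 1500/120 = 12.5
Step 4: 125 μL brought to 2000 μL → factor 2000/125 = 16
Step 5: 150 μL brought to 1.125 mL → factor 1125/150 = 7.5
Overall dilution factor = 12.5 × 2 × 12.5 × 16 × 7.5 = 37500
Stock = 4.00 × 10^4 nM × 37500 = 1.500 × 10^9 nM = 1.50 M

1.50 M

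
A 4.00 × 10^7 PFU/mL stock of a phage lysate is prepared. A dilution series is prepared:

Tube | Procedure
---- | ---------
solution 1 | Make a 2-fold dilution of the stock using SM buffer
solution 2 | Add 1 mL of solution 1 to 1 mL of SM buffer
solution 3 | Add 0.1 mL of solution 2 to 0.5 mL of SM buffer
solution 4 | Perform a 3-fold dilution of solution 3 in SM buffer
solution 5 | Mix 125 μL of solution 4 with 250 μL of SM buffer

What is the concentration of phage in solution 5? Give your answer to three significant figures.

1.85 × 10^5 PFU/mL

Step 1: 2-fold → factor 2
Step 2: 1 mL + 1 mL = 2 mL total → factor 2/1 = 2
Step 3: 0.1 mL + 0.5 mL = 0.6 mL total → factor 0.6/0.1 = 6
Step 4: 3-fold → factor 3
Step 5: 125 μL + 250 μL = 375 μL total → factor 375/125 = 3
Overall dilution factor = 2 × 2 × 6 × 3 × 3 = 216
Final = 4.00 × 10^7 PFU/mL / 216 = 1.85 × 10^5 PFU/mL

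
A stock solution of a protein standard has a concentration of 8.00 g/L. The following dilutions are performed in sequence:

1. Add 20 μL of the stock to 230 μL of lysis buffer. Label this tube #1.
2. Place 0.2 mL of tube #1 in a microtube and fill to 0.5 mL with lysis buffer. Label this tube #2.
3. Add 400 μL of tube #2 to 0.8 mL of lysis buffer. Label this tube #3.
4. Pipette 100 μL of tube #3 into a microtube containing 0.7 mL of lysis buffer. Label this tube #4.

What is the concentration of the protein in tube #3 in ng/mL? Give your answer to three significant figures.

8.53 × 10^4 ng/mL

Step 1: 20 μL + 230 μL = 250 μL total → factor 250/20 = 12.5
Step 2: 0.2 mL brought to 0.5 mL → factor 0.5/0.2 = 2.5
Step 3: 400 μL + 0.8 mL = 1200 μL total → factor 1200/400 = 3
Dilution factor through tube #3 = 12.5 × 2.5 × 3 = 93.75
[tube #3] = 8.00 g/L / 93.75 = 0.08533 g/L = 8.53 × 10^4 ng/mL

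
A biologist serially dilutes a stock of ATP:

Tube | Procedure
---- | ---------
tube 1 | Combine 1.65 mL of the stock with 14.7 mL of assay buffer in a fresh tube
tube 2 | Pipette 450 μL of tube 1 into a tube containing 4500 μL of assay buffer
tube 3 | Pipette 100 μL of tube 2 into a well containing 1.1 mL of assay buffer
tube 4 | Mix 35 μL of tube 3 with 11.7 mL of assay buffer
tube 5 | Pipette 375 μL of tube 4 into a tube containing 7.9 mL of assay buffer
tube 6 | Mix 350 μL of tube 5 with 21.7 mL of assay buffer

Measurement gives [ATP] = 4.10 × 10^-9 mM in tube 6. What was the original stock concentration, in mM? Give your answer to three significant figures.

Step 1: 1.65 mL + 14.7 mL = 16.35 mL total → factor 16.35/1.65 = 9.9091
Step 2: 450 μL + 4500 μL = 4950 μL total → factor 4950/450 = 11
Step 3: 100 μL + 1.1 mL = 1200 μL total → factor 1200/100 = 12
Step 4: 35 μL + 11.7 mL = 11735 μL total → factor 11735/35 = 335.29
Step 5: 375 μL + 7.9 mL = 8275 μL total → factor 8275/375 = 22.067
Step 6: 350 μL + 21.7 mL = 22050 μL total → factor 22050/350 = 63
Overall dilution factor = 9.9091 × 11 × 12 × 335.29 × 22.067 × 63 = 6.0968 × 10^8
Stock = 4.10 × 10^-9 mM × 6.0968 × 10^8 = 2.50 mM

2.50 mM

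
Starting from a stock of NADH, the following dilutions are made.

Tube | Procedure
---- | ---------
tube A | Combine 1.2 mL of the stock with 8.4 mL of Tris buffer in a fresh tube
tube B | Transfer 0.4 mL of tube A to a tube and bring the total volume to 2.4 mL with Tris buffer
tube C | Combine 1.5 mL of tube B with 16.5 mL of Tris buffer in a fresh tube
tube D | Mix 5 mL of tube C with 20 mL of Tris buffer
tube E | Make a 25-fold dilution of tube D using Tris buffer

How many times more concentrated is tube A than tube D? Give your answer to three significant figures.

Step 1: 1.2 mL + 8.4 mL = 9.6 mL total → factor 9.6/1.2 = 8
Step 2: 0.4 mL brought to 2.4 mL → factor 2.4/0.4 = 6
Step 3: 1.5 mL + 16.5 mL = 18 mL total → factor 18/1.5 = 12
Step 4: 5 mL + 20 mL = 25 mL total → factor 25/5 = 5
Dilution factor to tube A = 8; to tube D = 2880
[tube A]/[tube D] = (factor to tube D)/(factor to tube A) = 2880/8 = 360

360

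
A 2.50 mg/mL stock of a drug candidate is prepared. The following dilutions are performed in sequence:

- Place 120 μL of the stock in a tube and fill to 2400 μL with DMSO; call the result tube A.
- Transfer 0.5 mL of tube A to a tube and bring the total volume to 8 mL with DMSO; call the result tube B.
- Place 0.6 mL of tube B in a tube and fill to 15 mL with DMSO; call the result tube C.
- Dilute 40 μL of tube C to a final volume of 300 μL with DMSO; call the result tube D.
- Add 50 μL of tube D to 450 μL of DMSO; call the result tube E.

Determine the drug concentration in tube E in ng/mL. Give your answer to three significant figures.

Step 1: 120 μL brought to 2400 μL → factor 2400/120 = 20
Step 2: 0.5 mL brought to 8 mL → factor 8/0.5 = 16
Step 3: 0.6 mL brought to 15 mL → factor 15/0.6 = 25
Step 4: 40 μL brought to 300 μL → factor 300/40 = 7.5
Step 5: 50 μL + 450 μL = 500 μL total → factor 500/50 = 10
Overall dilution factor = 20 × 16 × 25 × 7.5 × 10 = 6 × 10^5
Final = 2.50 mg/mL / 6 × 10^5 = 4.167 × 10^-6 mg/mL = 4.17 ng/mL

4.17 ng/mL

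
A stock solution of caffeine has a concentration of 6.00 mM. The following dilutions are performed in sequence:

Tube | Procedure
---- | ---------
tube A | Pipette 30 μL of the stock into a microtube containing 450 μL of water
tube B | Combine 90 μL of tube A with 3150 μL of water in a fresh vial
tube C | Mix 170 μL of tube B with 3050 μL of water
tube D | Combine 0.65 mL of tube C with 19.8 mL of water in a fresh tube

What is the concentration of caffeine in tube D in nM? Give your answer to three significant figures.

17.5 nM

Step 1: 30 μL + 450 μL = 480 μL total → factor 480/30 = 16
Step 2: 90 μL + 3150 μL = 3240 μL total → factor 3240/90 = 36
Step 3: 170 μL + 3050 μL = 3220 μL total → factor 3220/170 = 18.941
Step 4: 0.65 mL + 19.8 mL = 20.45 mL total → factor 20.45/0.65 = 31.462
Overall dilution factor = 16 × 36 × 18.941 × 31.462 = 3.4325 × 10^5
Final = 6.00 mM / 3.4325 × 10^5 = 1.748 × 10^-5 mM = 17.5 nM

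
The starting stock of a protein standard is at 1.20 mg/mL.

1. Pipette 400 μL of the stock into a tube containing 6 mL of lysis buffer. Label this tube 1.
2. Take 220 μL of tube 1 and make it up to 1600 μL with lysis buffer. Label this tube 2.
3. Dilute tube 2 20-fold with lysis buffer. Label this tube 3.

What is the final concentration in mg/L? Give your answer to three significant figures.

Step 1: 400 μL + 6 mL = 6400 μL total → factor 6400/400 = 16
Step 2: 220 μL brought to 1600 μL → factor 1600/220 = 7.2727
Step 3: 20-fold → factor 20
Overall dilution factor = 16 × 7.2727 × 20 = 2327.3
Final = 1.20 mg/mL / 2327.3 = 0.0005156 mg/mL = 0.516 mg/L

0.516 mg/L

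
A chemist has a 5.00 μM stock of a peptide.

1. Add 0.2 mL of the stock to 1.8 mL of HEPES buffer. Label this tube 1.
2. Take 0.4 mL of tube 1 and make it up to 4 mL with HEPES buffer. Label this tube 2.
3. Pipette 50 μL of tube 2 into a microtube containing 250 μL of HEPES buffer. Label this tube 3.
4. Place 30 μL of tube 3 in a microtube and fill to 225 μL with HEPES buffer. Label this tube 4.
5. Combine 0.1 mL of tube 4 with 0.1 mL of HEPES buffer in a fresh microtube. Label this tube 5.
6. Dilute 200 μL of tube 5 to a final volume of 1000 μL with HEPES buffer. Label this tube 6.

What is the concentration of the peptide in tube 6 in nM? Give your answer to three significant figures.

0.111 nM

Step 1: 0.2 mL + 1.8 mL = 2 mL total → factor 2/0.2 = 10
Step 2: 0.4 mL brought to 4 mL → factor 4/0.4 = 10
Step 3: 50 μL + 250 μL = 300 μL total → factor 300/50 = 6
Step 4: 30 μL brought to 225 μL → factor 225/30 = 7.5
Step 5: 0.1 mL + 0.1 mL = 0.2 mL total → factor 0.2/0.1 = 2
Step 6: 200 μL brought to 1000 μL → factor 1000/200 = 5
Overall dilution factor = 10 × 10 × 6 × 7.5 × 2 × 5 = 45000
Final = 5.00 μM / 45000 = 0.0001111 μM = 0.111 nM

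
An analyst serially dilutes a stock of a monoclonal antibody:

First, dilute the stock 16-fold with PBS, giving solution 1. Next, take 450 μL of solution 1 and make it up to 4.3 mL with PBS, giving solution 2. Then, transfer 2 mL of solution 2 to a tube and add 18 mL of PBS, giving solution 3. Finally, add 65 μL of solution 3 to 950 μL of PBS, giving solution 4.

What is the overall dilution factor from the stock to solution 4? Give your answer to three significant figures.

Step 1: 16-fold → factor 16
Step 2: 450 μL brought to 4.3 mL → factor 4300/450 = 9.5556
Step 3: 2 mL + 18 mL = 20 mL total → factor 20/2 = 10
Step 4: 65 μL + 950 μL = 1015 μL total → factor 1015/65 = 15.615
Overall dilution factor = 16 × 9.5556 × 10 × 15.615 = 23874

2.39 × 10^4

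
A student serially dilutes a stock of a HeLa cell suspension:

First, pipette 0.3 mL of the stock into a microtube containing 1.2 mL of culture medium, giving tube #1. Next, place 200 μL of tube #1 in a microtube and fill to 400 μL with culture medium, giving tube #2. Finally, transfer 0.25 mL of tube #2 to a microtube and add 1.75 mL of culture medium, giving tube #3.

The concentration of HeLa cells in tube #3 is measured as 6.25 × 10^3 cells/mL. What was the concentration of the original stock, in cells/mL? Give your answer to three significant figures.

Step 1: 0.3 mL + 1.2 mL = 1.5 mL total → factor 1.5/0.3 = 5
Step 2: 200 μL brought to 400 μL → factor 400/200 = 2
Step 3: 0.25 mL + 1.75 mL = 2 mL total → factor 2/0.25 = 8
Overall dilution factor = 5 × 2 × 8 = 80
Stock = 6.25 × 10^3 cells/mL × 80 = 5.00 × 10^5 cells/mL

5.00 × 10^5 cells/mL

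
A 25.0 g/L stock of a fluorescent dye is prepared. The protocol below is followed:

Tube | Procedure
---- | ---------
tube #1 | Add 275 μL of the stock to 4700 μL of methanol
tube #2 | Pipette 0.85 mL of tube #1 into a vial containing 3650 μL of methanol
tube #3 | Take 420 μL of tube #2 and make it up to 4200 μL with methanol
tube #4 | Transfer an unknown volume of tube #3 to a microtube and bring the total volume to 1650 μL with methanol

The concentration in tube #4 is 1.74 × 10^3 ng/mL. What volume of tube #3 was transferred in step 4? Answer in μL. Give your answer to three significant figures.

Step 1: 275 μL + 4700 μL = 4975 μL total → factor 4975/275 = 18.091
Step 2: 0.85 mL + 3650 μL = 4.5 mL total → factor 4.5/0.85 = 5.2941
Step 3: 420 μL brought to 4200 μL → factor 4200/420 = 10
Step 4: v brought to 1650 μL → factor = 1650 μL/v
Product of known-step factors = 957.75
Overall factor = 25.0 g/L / (1.74 × 10^3 ng/mL) = 14368
Step-4 factor = 14368 / 957.75 = 15.002
v = 1650 μL / 15.002 = 110 μL

110 μL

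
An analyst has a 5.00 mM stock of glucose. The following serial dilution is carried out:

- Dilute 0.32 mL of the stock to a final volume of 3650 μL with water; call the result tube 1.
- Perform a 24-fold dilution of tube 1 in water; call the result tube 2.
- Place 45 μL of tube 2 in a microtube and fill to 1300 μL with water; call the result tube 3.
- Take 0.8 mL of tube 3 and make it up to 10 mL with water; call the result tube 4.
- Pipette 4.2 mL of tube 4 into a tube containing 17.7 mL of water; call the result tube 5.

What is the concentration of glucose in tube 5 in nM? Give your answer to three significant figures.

Step 1: 0.32 mL brought to 3650 μL → factor 3.65/0.32 = 11.406
Step 2: 24-fold → factor 24
Step 3: 45 μL brought to 1300 μL → factor 1300/45 = 28.889
Step 4: 0.8 mL brought to 10 mL → factor 10/0.8 = 12.5
Step 5: 4.2 mL + 17.7 mL = 21.9 mL total → factor 21.9/4.2 = 5.2143
Overall dilution factor = 11.406 × 24 × 28.889 × 12.5 × 5.2143 = 5.1545 × 10^5
Final = 5.00 mM / 5.1545 × 10^5 = 9.700 × 10^-6 mM = 9.70 nM

9.70 nM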